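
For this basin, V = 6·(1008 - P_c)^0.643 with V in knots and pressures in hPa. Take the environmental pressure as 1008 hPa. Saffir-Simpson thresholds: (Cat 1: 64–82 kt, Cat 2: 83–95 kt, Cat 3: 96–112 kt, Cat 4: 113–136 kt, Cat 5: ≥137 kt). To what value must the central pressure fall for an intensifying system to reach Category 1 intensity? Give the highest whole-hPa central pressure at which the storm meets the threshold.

968 hPa

Category 1 begins at V = 64 kt.
Required ΔP = (64/6)^(1/0.643) = 10.667^1.555 ≈ 39.70 hPa.
P_c ≤ 1008 − 39.70 = 968.30, so the highest integer P_c is 968 hPa.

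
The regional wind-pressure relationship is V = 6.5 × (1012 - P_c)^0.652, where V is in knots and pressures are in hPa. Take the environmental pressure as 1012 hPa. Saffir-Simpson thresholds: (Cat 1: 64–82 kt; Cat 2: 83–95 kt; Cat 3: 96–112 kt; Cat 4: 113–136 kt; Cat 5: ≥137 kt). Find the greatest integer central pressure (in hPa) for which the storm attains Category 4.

932 hPa

Category 4 begins at V = 113 kt.
Required ΔP = (113/6.5)^(1/0.652) = 17.385^1.534 ≈ 79.82 hPa.
P_c ≤ 1012 − 79.82 = 932.18, so the highest integer P_c is 932 hPa.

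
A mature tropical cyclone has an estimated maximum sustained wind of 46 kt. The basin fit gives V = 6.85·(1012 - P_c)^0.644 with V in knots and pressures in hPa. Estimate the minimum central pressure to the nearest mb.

993 mb

ΔP = (V / 6.85)^(1/0.644) = (46/6.85)^1.553.
46/6.85 = 6.715; 6.715^1.553 ≈ 19.24 mb.
P_c = 1012 − 19.24 = 992.76 ≈ 993 mb.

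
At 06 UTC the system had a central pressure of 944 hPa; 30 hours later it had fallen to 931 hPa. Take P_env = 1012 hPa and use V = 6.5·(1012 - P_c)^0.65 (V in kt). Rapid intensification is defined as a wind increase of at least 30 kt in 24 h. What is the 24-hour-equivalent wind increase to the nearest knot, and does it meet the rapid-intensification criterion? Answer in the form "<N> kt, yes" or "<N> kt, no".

10 kt, no

V₁: ΔP = 68, V ≈ 6.5 × 68^0.65 ≈ 100.94 kt.
V₂: ΔP = 81, V ≈ 6.5 × 81^0.65 ≈ 113.09 kt.
ΔV over 30 h = 12.15 kt → 24 h equivalent = 12.15 × 24/30 ≈ 9.72 kt.
10 kt < 30 kt ⇒ not rapid intensification.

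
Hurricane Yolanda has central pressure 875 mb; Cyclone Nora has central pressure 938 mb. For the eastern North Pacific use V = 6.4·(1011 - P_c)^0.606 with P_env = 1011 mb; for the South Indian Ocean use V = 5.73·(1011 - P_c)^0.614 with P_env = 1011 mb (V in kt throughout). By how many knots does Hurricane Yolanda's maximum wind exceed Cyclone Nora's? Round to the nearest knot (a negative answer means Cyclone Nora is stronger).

Hurricane Yolanda: ΔP = 136; V ≈ 6.4 × 136^0.606 ≈ 125.63 kt.
Cyclone Nora: ΔP = 73; V ≈ 5.73 × 73^0.614 ≈ 79.84 kt.
Difference ≈ 125.63 − 79.84 = 45.79 → 46 kt.

46 kt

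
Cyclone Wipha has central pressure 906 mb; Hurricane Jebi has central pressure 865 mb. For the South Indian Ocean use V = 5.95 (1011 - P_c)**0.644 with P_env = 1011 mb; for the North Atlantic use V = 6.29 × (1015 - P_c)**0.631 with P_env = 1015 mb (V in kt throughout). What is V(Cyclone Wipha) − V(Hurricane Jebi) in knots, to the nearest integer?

Cyclone Wipha: ΔP = 105; V ≈ 5.95 × 105^0.644 ≈ 119.17 kt.
Hurricane Jebi: ΔP = 150; V ≈ 6.29 × 150^0.631 ≈ 148.51 kt.
Difference ≈ 119.17 − 148.51 = -29.34 → -29 kt.

-29 kt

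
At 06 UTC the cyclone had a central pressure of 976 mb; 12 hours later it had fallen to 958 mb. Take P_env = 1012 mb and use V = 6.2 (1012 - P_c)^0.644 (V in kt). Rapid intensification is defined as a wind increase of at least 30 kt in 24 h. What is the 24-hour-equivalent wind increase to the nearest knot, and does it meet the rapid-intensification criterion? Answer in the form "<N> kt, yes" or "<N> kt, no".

V₁: ΔP = 36, V ≈ 6.2 × 36^0.644 ≈ 62.32 kt.
V₂: ΔP = 54, V ≈ 6.2 × 54^0.644 ≈ 80.92 kt.
ΔV over 12 h = 18.60 kt → 24 h equivalent = 18.60 × 24/12 ≈ 37.20 kt.
37 kt ≥ 30 kt ⇒ rapid intensification.

37 kt, yes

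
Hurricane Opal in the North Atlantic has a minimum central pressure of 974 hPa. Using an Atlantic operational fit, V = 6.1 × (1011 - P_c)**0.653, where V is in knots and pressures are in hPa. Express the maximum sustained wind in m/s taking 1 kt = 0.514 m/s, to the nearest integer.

33 m/s

ΔP = 1011 − 974 = 37 hPa.
V ≈ 6.1 × 37^0.653 = 6.1 × 10.569 ≈ 64.471 kt.
64.471 × 0.514 ≈ 33.14 m/s → 33 m/s.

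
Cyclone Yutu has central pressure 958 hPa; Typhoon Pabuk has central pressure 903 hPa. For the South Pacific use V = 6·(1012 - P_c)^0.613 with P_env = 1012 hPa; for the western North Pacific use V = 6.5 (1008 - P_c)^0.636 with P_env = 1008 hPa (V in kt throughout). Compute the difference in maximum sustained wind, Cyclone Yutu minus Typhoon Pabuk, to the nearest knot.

-56 kt

Cyclone Yutu: ΔP = 54; V ≈ 6 × 54^0.613 ≈ 69.20 kt.
Typhoon Pabuk: ΔP = 105; V ≈ 6.5 × 105^0.636 ≈ 125.43 kt.
Difference ≈ 69.20 − 125.43 = -56.23 → -56 kt.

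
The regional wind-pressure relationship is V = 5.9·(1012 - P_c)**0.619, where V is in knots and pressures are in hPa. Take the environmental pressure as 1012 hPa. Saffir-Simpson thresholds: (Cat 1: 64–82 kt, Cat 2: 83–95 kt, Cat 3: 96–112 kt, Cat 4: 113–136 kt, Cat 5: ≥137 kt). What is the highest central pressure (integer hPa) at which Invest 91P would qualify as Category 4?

894 hPa

Category 4 begins at V = 113 kt.
Required ΔP = (113/5.9)^(1/0.619) = 19.153^1.616 ≈ 117.88 hPa.
P_c ≤ 1012 − 117.88 = 894.12, so the highest integer P_c is 894 hPa.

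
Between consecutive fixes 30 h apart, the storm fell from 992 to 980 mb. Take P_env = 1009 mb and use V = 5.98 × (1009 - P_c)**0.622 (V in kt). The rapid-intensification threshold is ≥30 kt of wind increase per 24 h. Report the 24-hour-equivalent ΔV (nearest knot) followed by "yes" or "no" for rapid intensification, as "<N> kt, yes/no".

11 kt, no

V₁: ΔP = 17, V ≈ 5.98 × 17^0.622 ≈ 34.84 kt.
V₂: ΔP = 29, V ≈ 5.98 × 29^0.622 ≈ 48.56 kt.
ΔV over 30 h = 13.72 kt → 24 h equivalent = 13.72 × 24/30 ≈ 10.98 kt.
11 kt < 30 kt ⇒ not rapid intensification.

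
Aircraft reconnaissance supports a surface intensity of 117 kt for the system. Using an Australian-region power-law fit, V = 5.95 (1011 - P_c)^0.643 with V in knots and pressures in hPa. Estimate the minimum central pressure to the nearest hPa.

908 hPa

ΔP = (V / 5.95)^(1/0.643) = (117/5.95)^1.555.
117/5.95 = 19.664; 19.664^1.555 ≈ 102.78 hPa.
P_c = 1011 − 102.78 = 908.22 ≈ 908 hPa.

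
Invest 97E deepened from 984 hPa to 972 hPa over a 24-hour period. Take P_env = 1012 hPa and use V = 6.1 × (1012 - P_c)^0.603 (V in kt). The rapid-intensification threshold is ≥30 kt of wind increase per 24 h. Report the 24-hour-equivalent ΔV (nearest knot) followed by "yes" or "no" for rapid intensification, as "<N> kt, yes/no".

11 kt, no

V₁: ΔP = 28, V ≈ 6.1 × 28^0.603 ≈ 45.50 kt.
V₂: ΔP = 40, V ≈ 6.1 × 40^0.603 ≈ 56.41 kt.
ΔV over 24 h = 10.91 kt → 24 h equivalent = 10.91 × 24/24 ≈ 10.91 kt.
11 kt < 30 kt ⇒ not rapid intensification.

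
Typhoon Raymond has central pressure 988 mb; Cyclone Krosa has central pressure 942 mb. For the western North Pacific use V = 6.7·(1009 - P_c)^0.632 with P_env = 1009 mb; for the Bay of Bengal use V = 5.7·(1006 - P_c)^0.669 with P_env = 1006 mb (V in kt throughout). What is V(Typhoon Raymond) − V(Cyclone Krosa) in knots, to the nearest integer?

Typhoon Raymond: ΔP = 21; V ≈ 6.7 × 21^0.632 ≈ 45.89 kt.
Cyclone Krosa: ΔP = 64; V ≈ 5.7 × 64^0.669 ≈ 92.09 kt.
Difference ≈ 45.89 − 92.09 = -46.20 → -46 kt.

-46 kt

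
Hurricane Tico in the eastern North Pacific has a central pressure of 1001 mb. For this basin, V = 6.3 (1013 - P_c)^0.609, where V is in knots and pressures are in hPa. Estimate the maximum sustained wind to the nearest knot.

29 kt

ΔP = 1013 − 1001 = 12 mb.
12^0.609 ≈ 4.542.
V ≈ 6.3 × 4.542 ≈ 28.6 kt.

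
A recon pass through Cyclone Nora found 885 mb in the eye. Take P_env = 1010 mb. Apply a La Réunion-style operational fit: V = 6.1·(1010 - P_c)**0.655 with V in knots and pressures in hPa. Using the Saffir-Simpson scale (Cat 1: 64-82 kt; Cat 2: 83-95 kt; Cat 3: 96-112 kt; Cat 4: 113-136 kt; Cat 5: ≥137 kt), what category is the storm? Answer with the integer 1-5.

5

ΔP = 1010 − 885 = 125 mb.
V ≈ 6.1 × 125^0.655 = 6.1 × 23.63 ≈ 144 kt.
144 kt falls in the Category 5 band.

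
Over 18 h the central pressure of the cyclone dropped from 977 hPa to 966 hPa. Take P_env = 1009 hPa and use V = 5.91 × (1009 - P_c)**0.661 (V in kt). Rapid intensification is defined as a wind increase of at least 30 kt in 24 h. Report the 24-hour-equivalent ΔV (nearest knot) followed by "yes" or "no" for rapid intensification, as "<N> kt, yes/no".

17 kt, no

V₁: ΔP = 32, V ≈ 5.91 × 32^0.661 ≈ 58.41 kt.
V₂: ΔP = 43, V ≈ 5.91 × 43^0.661 ≈ 71.01 kt.
ΔV over 18 h = 12.60 kt → 24 h equivalent = 12.60 × 24/18 ≈ 16.80 kt.
17 kt < 30 kt ⇒ not rapid intensification.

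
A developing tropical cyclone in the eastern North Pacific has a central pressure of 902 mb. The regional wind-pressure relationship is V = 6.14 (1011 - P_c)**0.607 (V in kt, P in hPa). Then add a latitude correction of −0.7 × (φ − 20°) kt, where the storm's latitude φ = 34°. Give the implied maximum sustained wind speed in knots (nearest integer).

96 kt

ΔP = 1011 − 902 = 109 mb.
109^0.607 ≈ 17.247.
V ≈ 6.14 × 17.247 ≈ 105.9 kt.
Latitude correction: −0.7 × (34 − 20) = -9.8 kt.
Corrected V ≈ 96.1 kt → 96 kt.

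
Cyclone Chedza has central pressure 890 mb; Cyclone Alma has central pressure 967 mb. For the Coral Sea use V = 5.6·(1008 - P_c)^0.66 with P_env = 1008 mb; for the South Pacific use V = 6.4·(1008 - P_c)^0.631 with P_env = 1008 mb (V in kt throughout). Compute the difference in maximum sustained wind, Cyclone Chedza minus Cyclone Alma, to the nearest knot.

64 kt

Cyclone Chedza: ΔP = 118; V ≈ 5.6 × 118^0.66 ≈ 130.51 kt.
Cyclone Alma: ΔP = 41; V ≈ 6.4 × 41^0.631 ≈ 66.66 kt.
Difference ≈ 130.51 − 66.66 = 63.85 → 64 kt.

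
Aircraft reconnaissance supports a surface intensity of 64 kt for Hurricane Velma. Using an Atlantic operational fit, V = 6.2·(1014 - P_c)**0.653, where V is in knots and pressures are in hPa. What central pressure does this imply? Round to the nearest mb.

ΔP = (V / 6.2)^(1/0.653) = (64/6.2)^1.531.
64/6.2 = 10.323; 10.323^1.531 ≈ 35.69 mb.
P_c = 1014 − 35.69 = 978.31 ≈ 978 mb.

978 mb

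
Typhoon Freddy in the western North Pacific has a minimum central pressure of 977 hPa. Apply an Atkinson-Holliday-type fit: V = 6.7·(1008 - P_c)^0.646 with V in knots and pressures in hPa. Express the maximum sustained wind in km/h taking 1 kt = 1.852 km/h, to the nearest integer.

114 km/h

ΔP = 1008 − 977 = 31 hPa.
V ≈ 6.7 × 31^0.646 = 6.7 × 9.192 ≈ 61.588 kt.
61.588 × 1.852 ≈ 114.06 km/h → 114 km/h.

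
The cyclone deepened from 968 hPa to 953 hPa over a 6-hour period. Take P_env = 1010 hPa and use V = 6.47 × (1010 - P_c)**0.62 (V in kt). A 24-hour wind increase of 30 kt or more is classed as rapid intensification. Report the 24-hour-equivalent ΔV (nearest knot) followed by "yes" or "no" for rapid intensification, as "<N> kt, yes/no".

V₁: ΔP = 42, V ≈ 6.47 × 42^0.62 ≈ 65.66 kt.
V₂: ΔP = 57, V ≈ 6.47 × 57^0.62 ≈ 79.35 kt.
ΔV over 6 h = 13.69 kt → 24 h equivalent = 13.69 × 24/6 ≈ 54.76 kt.
55 kt ≥ 30 kt ⇒ rapid intensification.

55 kt, yes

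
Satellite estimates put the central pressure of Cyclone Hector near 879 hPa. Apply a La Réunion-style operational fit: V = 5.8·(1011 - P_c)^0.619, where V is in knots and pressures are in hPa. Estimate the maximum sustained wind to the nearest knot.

ΔP = 1011 − 879 = 132 hPa.
132^0.619 ≈ 20.542.
V ≈ 5.8 × 20.542 ≈ 119.1 kt.

119 kt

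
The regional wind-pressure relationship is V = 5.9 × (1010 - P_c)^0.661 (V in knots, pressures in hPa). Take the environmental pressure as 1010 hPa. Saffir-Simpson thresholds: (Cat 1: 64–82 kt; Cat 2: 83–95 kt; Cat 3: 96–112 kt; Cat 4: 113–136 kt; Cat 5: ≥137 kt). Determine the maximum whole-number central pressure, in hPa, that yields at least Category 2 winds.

955 hPa

Category 2 begins at V = 83 kt.
Required ΔP = (83/5.9)^(1/0.661) = 14.068^1.513 ≈ 54.59 hPa.
P_c ≤ 1010 − 54.59 = 955.41, so the highest integer P_c is 955 hPa.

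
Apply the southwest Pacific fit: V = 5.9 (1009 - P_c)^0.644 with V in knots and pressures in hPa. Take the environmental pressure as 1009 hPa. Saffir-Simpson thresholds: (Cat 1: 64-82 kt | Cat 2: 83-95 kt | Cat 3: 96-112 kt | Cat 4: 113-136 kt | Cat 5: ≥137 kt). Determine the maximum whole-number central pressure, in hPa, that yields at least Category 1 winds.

Category 1 begins at V = 64 kt.
Required ΔP = (64/5.9)^(1/0.644) = 10.847^1.553 ≈ 40.52 hPa.
P_c ≤ 1009 − 40.52 = 968.48, so the highest integer P_c is 968 hPa.

968 hPa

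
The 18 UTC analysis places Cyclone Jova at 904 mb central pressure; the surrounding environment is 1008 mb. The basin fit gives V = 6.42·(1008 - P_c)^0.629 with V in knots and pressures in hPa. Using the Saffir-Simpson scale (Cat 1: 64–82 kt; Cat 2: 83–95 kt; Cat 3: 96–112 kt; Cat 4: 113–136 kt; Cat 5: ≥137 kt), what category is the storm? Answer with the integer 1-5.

ΔP = 1008 − 904 = 104 mb.
V ≈ 6.42 × 104^0.629 = 6.42 × 18.57 ≈ 119 kt.
119 kt falls in the Category 4 band.

4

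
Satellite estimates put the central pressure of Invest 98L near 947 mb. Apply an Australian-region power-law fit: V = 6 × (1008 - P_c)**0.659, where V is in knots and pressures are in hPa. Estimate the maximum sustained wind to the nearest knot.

ΔP = 1008 − 947 = 61 mb.
61^0.659 ≈ 15.015.
V ≈ 6 × 15.015 ≈ 90.1 kt.

90 kt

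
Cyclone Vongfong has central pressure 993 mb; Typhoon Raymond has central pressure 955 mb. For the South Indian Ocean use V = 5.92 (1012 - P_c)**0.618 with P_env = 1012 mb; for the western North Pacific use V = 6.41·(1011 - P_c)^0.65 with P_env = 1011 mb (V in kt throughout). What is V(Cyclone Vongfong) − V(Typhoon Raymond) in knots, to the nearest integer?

Cyclone Vongfong: ΔP = 19; V ≈ 5.92 × 19^0.618 ≈ 36.53 kt.
Typhoon Raymond: ΔP = 56; V ≈ 6.41 × 56^0.65 ≈ 87.74 kt.
Difference ≈ 36.53 − 87.74 = -51.21 → -51 kt.

-51 kt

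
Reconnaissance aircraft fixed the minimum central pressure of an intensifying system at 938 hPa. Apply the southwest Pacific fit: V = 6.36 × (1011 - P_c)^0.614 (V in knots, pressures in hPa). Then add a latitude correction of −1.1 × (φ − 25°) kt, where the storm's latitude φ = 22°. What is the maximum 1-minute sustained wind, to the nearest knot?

92 kt

ΔP = 1011 − 938 = 73 hPa.
73^0.614 ≈ 13.934.
V ≈ 6.36 × 13.934 ≈ 88.6 kt.
Latitude correction: −1.1 × (22 − 25) = 3.3 kt.
Corrected V ≈ 91.9 kt → 92 kt.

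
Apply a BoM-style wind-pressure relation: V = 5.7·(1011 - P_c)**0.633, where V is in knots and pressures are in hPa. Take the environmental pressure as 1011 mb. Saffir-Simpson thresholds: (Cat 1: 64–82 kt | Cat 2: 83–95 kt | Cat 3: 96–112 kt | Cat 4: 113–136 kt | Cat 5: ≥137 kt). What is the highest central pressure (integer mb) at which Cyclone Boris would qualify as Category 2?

Category 2 begins at V = 83 kt.
Required ΔP = (83/5.7)^(1/0.633) = 14.561^1.580 ≈ 68.80 mb.
P_c ≤ 1011 − 68.80 = 942.20, so the highest integer P_c is 942 mb.

942 mb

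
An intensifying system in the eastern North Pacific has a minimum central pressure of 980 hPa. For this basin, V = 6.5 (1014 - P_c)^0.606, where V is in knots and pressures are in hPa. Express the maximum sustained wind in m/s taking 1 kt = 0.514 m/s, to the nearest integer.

28 m/s

ΔP = 1014 − 980 = 34 hPa.
V ≈ 6.5 × 34^0.606 = 6.5 × 8.474 ≈ 55.079 kt.
55.079 × 0.514 ≈ 28.31 m/s → 28 m/s.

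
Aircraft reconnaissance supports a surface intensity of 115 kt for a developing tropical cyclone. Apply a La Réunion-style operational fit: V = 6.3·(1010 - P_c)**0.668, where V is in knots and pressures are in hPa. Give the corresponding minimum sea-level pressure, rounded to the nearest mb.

ΔP = (V / 6.3)^(1/0.668) = (115/6.3)^1.497.
115/6.3 = 18.254; 18.254^1.497 ≈ 77.31 mb.
P_c = 1010 − 77.31 = 932.69 ≈ 933 mb.

933 mb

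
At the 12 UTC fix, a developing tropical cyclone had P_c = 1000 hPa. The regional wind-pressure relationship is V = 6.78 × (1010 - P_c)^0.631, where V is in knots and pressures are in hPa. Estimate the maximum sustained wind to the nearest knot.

ΔP = 1010 − 1000 = 10 hPa.
10^0.631 ≈ 4.276.
V ≈ 6.78 × 4.276 ≈ 29.0 kt.

29 kt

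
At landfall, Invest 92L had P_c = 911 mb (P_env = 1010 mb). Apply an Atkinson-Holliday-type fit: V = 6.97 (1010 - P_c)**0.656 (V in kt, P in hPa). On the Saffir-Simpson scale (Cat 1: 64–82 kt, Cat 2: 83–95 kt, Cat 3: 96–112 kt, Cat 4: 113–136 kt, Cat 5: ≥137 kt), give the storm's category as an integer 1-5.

5

ΔP = 1010 − 911 = 99 mb.
V ≈ 6.97 × 99^0.656 = 6.97 × 20.38 ≈ 142 kt.
142 kt falls in the Category 5 band.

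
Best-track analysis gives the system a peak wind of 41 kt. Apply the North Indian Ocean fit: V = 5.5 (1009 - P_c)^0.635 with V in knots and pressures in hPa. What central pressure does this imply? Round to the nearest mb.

ΔP = (V / 5.5)^(1/0.635) = (41/5.5)^1.575.
41/5.5 = 7.455; 7.455^1.575 ≈ 23.65 mb.
P_c = 1009 − 23.65 = 985.35 ≈ 985 mb.

985 mb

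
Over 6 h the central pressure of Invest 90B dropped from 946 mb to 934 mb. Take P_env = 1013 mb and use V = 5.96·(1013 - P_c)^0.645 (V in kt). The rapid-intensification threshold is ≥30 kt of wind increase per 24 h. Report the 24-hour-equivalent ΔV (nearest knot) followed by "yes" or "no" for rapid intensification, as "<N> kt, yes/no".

V₁: ΔP = 67, V ≈ 5.96 × 67^0.645 ≈ 89.76 kt.
V₂: ΔP = 79, V ≈ 5.96 × 79^0.645 ≈ 99.82 kt.
ΔV over 6 h = 10.06 kt → 24 h equivalent = 10.06 × 24/6 ≈ 40.24 kt.
40 kt ≥ 30 kt ⇒ rapid intensification.

40 kt, yes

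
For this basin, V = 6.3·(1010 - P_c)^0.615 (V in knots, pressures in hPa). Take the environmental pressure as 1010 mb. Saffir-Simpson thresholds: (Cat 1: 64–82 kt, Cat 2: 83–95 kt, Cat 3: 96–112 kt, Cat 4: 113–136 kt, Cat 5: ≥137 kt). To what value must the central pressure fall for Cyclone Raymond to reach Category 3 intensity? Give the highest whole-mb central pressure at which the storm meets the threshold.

926 mb

Category 3 begins at V = 96 kt.
Required ΔP = (96/6.3)^(1/0.615) = 15.238^1.626 ≈ 83.84 mb.
P_c ≤ 1010 − 83.84 = 926.16, so the highest integer P_c is 926 mb.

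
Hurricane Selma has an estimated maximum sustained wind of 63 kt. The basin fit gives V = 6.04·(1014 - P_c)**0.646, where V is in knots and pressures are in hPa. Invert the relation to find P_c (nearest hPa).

976 hPa

ΔP = (V / 6.04)^(1/0.646) = (63/6.04)^1.548.
63/6.04 = 10.430; 10.430^1.548 ≈ 37.70 hPa.
P_c = 1014 − 37.70 = 976.30 ≈ 976 hPa.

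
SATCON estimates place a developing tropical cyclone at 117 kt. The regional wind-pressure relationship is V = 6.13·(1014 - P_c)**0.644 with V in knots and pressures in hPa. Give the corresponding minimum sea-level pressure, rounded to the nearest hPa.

ΔP = (V / 6.13)^(1/0.644) = (117/6.13)^1.553.
117/6.13 = 19.086; 19.086^1.553 ≈ 97.43 hPa.
P_c = 1014 − 97.43 = 916.57 ≈ 917 hPa.

917 hPa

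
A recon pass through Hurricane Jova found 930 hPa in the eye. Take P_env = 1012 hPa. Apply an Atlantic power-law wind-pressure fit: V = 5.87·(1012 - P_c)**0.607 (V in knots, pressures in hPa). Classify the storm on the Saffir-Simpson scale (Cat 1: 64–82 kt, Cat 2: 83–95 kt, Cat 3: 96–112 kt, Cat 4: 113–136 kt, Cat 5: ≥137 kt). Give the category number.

2

ΔP = 1012 − 930 = 82 hPa.
V ≈ 5.87 × 82^0.607 = 5.87 × 14.51 ≈ 85 kt.
85 kt falls in the Category 2 band.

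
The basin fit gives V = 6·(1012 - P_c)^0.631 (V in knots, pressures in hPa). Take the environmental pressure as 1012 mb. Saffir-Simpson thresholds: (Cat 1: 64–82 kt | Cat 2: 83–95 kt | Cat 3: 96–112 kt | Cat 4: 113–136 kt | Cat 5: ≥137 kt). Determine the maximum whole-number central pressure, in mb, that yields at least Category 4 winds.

Category 4 begins at V = 113 kt.
Required ΔP = (113/6)^(1/0.631) = 18.833^1.585 ≈ 104.83 mb.
P_c ≤ 1012 − 104.83 = 907.17, so the highest integer P_c is 907 mb.

907 mb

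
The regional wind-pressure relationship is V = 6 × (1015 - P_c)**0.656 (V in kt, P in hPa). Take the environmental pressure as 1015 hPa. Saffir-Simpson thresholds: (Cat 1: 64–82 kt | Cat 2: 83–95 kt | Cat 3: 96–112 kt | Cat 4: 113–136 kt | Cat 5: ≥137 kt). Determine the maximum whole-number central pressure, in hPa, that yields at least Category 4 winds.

927 hPa

Category 4 begins at V = 113 kt.
Required ΔP = (113/6)^(1/0.656) = 18.833^1.524 ≈ 87.80 hPa.
P_c ≤ 1015 − 87.80 = 927.20, so the highest integer P_c is 927 hPa.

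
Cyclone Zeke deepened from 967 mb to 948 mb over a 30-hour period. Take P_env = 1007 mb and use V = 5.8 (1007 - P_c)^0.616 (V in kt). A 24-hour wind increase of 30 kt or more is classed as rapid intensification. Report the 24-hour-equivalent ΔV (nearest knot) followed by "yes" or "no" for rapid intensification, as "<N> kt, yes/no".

12 kt, no

V₁: ΔP = 40, V ≈ 5.8 × 40^0.616 ≈ 56.27 kt.
V₂: ΔP = 59, V ≈ 5.8 × 59^0.616 ≈ 71.49 kt.
ΔV over 30 h = 15.22 kt → 24 h equivalent = 15.22 × 24/30 ≈ 12.18 kt.
12 kt < 30 kt ⇒ not rapid intensification.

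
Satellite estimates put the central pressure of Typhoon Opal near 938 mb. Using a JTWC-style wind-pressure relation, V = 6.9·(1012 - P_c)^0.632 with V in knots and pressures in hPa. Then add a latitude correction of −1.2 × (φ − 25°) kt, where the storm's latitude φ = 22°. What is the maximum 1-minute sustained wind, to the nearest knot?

ΔP = 1012 − 938 = 74 mb.
74^0.632 ≈ 15.183.
V ≈ 6.9 × 15.183 ≈ 104.8 kt.
Latitude correction: −1.2 × (22 − 25) = 3.6 kt.
Corrected V ≈ 108.4 kt → 108 kt.

108 kt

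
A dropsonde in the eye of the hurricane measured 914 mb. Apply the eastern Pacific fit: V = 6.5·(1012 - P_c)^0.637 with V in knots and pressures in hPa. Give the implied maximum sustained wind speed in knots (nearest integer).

121 kt

ΔP = 1012 − 914 = 98 mb.
98^0.637 ≈ 18.553.
V ≈ 6.5 × 18.553 ≈ 120.6 kt.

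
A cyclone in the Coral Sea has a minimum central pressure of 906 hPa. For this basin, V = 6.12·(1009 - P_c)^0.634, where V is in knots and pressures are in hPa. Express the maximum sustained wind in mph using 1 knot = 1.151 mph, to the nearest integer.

ΔP = 1009 − 906 = 103 hPa.
V ≈ 6.12 × 103^0.634 = 6.12 × 18.886 ≈ 115.582 kt.
115.582 × 1.151 ≈ 133.03 mph → 133 mph.

133 mph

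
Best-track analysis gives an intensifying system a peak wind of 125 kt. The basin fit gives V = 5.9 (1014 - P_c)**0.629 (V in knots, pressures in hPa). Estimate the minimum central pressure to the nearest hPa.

ΔP = (V / 5.9)^(1/0.629) = (125/5.9)^1.590.
125/5.9 = 21.186; 21.186^1.590 ≈ 128.29 hPa.
P_c = 1014 − 128.29 = 885.71 ≈ 886 hPa.

886 hPa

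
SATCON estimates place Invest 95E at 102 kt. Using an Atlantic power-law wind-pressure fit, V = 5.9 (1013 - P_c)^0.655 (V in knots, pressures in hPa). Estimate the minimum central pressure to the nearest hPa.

935 hPa

ΔP = (V / 5.9)^(1/0.655) = (102/5.9)^1.527.
102/5.9 = 17.288; 17.288^1.527 ≈ 77.57 hPa.
P_c = 1013 − 77.57 = 935.43 ≈ 935 hPa.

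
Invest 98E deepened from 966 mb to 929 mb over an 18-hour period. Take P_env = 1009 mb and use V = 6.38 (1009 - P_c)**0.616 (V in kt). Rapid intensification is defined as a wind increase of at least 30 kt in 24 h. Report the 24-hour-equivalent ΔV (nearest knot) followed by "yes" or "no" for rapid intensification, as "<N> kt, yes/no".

V₁: ΔP = 43, V ≈ 6.38 × 43^0.616 ≈ 64.72 kt.
V₂: ΔP = 80, V ≈ 6.38 × 80^0.616 ≈ 94.87 kt.
ΔV over 18 h = 30.15 kt → 24 h equivalent = 30.15 × 24/18 ≈ 40.20 kt.
40 kt ≥ 30 kt ⇒ rapid intensification.

40 kt, yes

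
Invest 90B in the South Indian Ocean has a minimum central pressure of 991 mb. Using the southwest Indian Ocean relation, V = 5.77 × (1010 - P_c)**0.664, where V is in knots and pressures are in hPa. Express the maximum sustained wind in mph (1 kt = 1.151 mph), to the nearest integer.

47 mph

ΔP = 1010 − 991 = 19 mb.
V ≈ 5.77 × 19^0.664 = 5.77 × 7.065 ≈ 40.763 kt.
40.763 × 1.151 ≈ 46.92 mph → 47 mph.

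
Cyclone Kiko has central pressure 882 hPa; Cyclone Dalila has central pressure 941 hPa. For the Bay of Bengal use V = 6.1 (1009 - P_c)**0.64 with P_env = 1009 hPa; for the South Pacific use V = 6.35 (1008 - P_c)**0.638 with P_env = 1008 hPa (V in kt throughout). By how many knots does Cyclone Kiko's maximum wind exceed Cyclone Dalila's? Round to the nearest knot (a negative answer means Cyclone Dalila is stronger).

43 kt

Cyclone Kiko: ΔP = 127; V ≈ 6.1 × 127^0.64 ≈ 135.45 kt.
Cyclone Dalila: ΔP = 67; V ≈ 6.35 × 67^0.638 ≈ 92.86 kt.
Difference ≈ 135.45 − 92.86 = 42.59 → 43 kt.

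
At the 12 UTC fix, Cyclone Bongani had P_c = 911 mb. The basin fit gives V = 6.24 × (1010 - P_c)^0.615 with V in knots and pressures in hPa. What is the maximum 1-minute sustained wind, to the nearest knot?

ΔP = 1010 − 911 = 99 mb.
99^0.615 ≈ 16.878.
V ≈ 6.24 × 16.878 ≈ 105.3 kt.

105 kt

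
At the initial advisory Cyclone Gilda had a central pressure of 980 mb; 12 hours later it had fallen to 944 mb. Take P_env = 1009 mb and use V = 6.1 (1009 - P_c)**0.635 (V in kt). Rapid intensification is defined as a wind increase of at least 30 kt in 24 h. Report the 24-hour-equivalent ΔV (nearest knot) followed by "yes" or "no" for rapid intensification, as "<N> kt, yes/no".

V₁: ΔP = 29, V ≈ 6.1 × 29^0.635 ≈ 51.76 kt.
V₂: ΔP = 65, V ≈ 6.1 × 65^0.635 ≈ 86.40 kt.
ΔV over 12 h = 34.64 kt → 24 h equivalent = 34.64 × 24/12 ≈ 69.28 kt.
69 kt ≥ 30 kt ⇒ rapid intensification.

69 kt, yes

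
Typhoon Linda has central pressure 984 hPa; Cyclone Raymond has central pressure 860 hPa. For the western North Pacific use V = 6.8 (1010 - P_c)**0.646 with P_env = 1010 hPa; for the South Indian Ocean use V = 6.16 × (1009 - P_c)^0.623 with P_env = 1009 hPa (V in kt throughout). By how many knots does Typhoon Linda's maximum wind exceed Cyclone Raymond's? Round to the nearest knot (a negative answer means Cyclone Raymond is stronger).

Typhoon Linda: ΔP = 26; V ≈ 6.8 × 26^0.646 ≈ 55.79 kt.
Cyclone Raymond: ΔP = 149; V ≈ 6.16 × 149^0.623 ≈ 139.15 kt.
Difference ≈ 55.79 − 139.15 = -83.36 → -83 kt.

-83 kt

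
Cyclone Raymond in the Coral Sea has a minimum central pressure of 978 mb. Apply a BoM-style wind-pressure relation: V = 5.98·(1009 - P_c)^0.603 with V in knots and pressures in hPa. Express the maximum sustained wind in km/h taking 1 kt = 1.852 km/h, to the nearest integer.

88 km/h

ΔP = 1009 − 978 = 31 mb.
V ≈ 5.98 × 31^0.603 = 5.98 × 7.930 ≈ 47.423 kt.
47.423 × 1.852 ≈ 87.83 km/h → 88 km/h.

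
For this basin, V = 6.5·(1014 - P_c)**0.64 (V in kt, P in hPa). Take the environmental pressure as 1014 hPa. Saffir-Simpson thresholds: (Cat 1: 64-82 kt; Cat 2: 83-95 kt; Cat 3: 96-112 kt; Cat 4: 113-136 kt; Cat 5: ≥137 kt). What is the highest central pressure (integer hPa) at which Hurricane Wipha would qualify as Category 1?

978 hPa

Category 1 begins at V = 64 kt.
Required ΔP = (64/6.5)^(1/0.64) = 9.846^1.562 ≈ 35.64 hPa.
P_c ≤ 1014 − 35.64 = 978.36, so the highest integer P_c is 978 hPa.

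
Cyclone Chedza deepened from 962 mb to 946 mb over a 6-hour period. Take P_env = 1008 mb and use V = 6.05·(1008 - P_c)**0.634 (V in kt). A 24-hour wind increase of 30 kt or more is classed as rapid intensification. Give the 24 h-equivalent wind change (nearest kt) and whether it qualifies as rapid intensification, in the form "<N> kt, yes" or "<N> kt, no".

V₁: ΔP = 46, V ≈ 6.05 × 46^0.634 ≈ 68.54 kt.
V₂: ΔP = 62, V ≈ 6.05 × 62^0.634 ≈ 82.82 kt.
ΔV over 6 h = 14.28 kt → 24 h equivalent = 14.28 × 24/6 ≈ 57.12 kt.
57 kt ≥ 30 kt ⇒ rapid intensification.

57 kt, yes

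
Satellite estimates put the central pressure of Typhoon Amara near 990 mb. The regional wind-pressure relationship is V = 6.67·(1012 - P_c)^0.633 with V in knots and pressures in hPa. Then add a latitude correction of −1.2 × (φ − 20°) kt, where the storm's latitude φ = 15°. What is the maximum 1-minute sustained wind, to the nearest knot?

ΔP = 1012 − 990 = 22 mb.
22^0.633 ≈ 7.075.
V ≈ 6.67 × 7.075 ≈ 47.2 kt.
Latitude correction: −1.2 × (15 − 20) = 6 kt.
Corrected V ≈ 53.2 kt → 53 kt.

53 kt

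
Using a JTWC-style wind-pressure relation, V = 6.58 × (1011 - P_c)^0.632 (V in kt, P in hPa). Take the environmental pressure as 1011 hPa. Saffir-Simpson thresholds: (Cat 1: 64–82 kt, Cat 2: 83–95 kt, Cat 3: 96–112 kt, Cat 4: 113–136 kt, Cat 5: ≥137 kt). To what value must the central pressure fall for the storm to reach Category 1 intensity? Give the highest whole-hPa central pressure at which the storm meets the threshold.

Category 1 begins at V = 64 kt.
Required ΔP = (64/6.58)^(1/0.632) = 9.726^1.582 ≈ 36.58 hPa.
P_c ≤ 1011 − 36.58 = 974.42, so the highest integer P_c is 974 hPa.

974 hPa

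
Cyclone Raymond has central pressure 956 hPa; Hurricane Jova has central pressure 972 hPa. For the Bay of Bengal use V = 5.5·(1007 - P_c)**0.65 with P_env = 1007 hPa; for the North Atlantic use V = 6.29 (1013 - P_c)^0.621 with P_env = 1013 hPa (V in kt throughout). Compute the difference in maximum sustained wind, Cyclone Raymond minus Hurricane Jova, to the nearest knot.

Cyclone Raymond: ΔP = 51; V ≈ 5.5 × 51^0.65 ≈ 70.84 kt.
Hurricane Jova: ΔP = 41; V ≈ 6.29 × 41^0.621 ≈ 63.12 kt.
Difference ≈ 70.84 − 63.12 = 7.72 → 8 kt.

8 kt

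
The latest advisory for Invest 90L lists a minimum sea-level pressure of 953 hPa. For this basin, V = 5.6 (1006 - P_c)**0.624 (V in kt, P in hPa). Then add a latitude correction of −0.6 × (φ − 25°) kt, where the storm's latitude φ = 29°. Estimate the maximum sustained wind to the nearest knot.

ΔP = 1006 − 953 = 53 hPa.
53^0.624 ≈ 11.911.
V ≈ 5.6 × 11.911 ≈ 66.7 kt.
Latitude correction: −0.6 × (29 − 25) = -2.4 kt.
Corrected V ≈ 64.3 kt → 64 kt.

64 kt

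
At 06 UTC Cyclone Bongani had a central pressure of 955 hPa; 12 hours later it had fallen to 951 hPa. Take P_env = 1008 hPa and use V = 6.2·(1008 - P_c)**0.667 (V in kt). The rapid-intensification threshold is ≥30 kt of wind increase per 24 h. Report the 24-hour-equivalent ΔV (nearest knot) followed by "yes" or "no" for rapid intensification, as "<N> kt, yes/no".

9 kt, no

V₁: ΔP = 53, V ≈ 6.2 × 53^0.667 ≈ 87.60 kt.
V₂: ΔP = 57, V ≈ 6.2 × 57^0.667 ≈ 91.95 kt.
ΔV over 12 h = 4.35 kt → 24 h equivalent = 4.35 × 24/12 ≈ 8.70 kt.
9 kt < 30 kt ⇒ not rapid intensification.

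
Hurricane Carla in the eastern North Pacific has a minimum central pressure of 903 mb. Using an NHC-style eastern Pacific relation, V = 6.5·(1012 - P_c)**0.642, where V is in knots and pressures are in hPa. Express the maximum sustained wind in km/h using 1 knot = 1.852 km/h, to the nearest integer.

ΔP = 1012 − 903 = 109 mb.
V ≈ 6.5 × 109^0.642 = 6.5 × 20.325 ≈ 132.112 kt.
132.112 × 1.852 ≈ 244.67 km/h → 245 km/h.

245 km/h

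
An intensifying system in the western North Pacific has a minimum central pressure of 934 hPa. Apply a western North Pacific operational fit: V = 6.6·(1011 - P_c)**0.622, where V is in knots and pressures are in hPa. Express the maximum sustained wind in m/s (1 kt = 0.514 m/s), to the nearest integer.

ΔP = 1011 − 934 = 77 hPa.
V ≈ 6.6 × 77^0.622 = 6.6 × 14.907 ≈ 98.388 kt.
98.388 × 0.514 ≈ 50.57 m/s → 51 m/s.

51 m/s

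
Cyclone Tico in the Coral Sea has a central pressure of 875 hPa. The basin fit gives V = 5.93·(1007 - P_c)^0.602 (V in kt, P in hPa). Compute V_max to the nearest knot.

112 kt

ΔP = 1007 − 875 = 132 hPa.
132^0.602 ≈ 18.905.
V ≈ 5.93 × 18.905 ≈ 112.1 kt.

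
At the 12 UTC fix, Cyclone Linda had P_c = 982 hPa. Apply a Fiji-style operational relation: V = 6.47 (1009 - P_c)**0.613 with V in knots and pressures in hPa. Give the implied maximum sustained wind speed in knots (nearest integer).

ΔP = 1009 − 982 = 27 hPa.
27^0.613 ≈ 7.541.
V ≈ 6.47 × 7.541 ≈ 48.8 kt.

49 kt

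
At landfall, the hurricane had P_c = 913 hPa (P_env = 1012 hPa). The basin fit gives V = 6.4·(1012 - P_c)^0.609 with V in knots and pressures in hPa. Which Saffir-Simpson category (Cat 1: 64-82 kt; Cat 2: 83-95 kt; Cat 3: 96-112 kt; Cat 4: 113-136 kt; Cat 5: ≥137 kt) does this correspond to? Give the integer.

3

ΔP = 1012 − 913 = 99 hPa.
V ≈ 6.4 × 99^0.609 = 6.4 × 16.42 ≈ 105 kt.
105 kt falls in the Category 3 band.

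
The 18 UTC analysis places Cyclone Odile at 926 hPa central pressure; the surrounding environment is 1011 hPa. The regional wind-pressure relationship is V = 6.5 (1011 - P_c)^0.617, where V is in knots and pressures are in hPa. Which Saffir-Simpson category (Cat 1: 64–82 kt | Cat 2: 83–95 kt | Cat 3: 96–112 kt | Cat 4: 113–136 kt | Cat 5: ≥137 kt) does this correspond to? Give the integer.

3

ΔP = 1011 − 926 = 85 hPa.
V ≈ 6.5 × 85^0.617 = 6.5 × 15.50 ≈ 101 kt.
101 kt falls in the Category 3 band.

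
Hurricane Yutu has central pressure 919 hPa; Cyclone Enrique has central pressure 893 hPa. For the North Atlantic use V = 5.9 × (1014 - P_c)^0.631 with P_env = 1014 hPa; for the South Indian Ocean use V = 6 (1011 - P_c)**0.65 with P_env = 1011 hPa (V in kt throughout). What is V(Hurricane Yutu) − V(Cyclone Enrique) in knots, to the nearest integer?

Hurricane Yutu: ΔP = 95; V ≈ 5.9 × 95^0.631 ≈ 104.42 kt.
Cyclone Enrique: ΔP = 118; V ≈ 6 × 118^0.65 ≈ 133.31 kt.
Difference ≈ 104.42 − 133.31 = -28.89 → -29 kt.

-29 kt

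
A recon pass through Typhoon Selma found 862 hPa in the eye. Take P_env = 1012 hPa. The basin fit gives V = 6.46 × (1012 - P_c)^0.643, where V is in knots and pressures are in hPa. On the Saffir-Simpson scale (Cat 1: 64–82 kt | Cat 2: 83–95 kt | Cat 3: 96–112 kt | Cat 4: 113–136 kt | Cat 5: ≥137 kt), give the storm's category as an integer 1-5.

5

ΔP = 1012 − 862 = 150 hPa.
V ≈ 6.46 × 150^0.643 = 6.46 × 25.07 ≈ 162 kt.
162 kt falls in the Category 5 band.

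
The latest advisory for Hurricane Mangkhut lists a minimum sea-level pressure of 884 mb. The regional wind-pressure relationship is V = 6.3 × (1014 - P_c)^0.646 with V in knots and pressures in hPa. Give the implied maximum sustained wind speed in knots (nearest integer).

146 kt

ΔP = 1014 − 884 = 130 mb.
130^0.646 ≈ 23.206.
V ≈ 6.3 × 23.206 ≈ 146.2 kt.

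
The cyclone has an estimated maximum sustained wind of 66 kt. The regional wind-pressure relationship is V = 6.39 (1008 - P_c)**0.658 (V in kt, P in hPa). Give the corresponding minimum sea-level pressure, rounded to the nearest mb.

973 mb

ΔP = (V / 6.39)^(1/0.658) = (66/6.39)^1.520.
66/6.39 = 10.329; 10.329^1.520 ≈ 34.76 mb.
P_c = 1008 − 34.76 = 973.24 ≈ 973 mb.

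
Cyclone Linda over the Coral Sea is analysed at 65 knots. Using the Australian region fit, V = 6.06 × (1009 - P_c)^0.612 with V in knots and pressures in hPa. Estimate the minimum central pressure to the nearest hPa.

ΔP = (V / 6.06)^(1/0.612) = (65/6.06)^1.634.
65/6.06 = 10.726; 10.726^1.634 ≈ 48.28 hPa.
P_c = 1009 − 48.28 = 960.72 ≈ 961 hPa.

961 hPa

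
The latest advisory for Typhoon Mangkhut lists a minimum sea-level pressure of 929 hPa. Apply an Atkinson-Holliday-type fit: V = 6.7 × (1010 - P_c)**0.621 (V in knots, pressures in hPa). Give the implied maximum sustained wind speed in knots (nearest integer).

ΔP = 1010 − 929 = 81 hPa.
81^0.621 ≈ 15.317.
V ≈ 6.7 × 15.317 ≈ 102.6 kt.

103 kt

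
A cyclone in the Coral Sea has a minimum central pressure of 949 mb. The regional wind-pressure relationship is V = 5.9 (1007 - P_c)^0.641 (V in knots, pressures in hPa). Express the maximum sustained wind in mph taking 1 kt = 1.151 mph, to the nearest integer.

92 mph

ΔP = 1007 − 949 = 58 mb.
V ≈ 5.9 × 58^0.641 = 5.9 × 13.501 ≈ 79.654 kt.
79.654 × 1.151 ≈ 91.68 mph → 92 mph.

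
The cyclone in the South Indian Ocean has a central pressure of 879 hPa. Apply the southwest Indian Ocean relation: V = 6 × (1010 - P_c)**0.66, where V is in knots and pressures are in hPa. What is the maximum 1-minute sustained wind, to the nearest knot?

ΔP = 1010 − 879 = 131 hPa.
131^0.66 ≈ 24.969.
V ≈ 6 × 24.969 ≈ 149.8 kt.

150 kt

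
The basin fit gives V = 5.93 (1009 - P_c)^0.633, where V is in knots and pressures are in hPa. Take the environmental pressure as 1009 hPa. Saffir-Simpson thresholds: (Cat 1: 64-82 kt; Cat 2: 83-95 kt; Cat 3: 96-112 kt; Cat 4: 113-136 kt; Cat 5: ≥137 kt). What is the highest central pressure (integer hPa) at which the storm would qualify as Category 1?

966 hPa

Category 1 begins at V = 64 kt.
Required ΔP = (64/5.93)^(1/0.633) = 10.793^1.580 ≈ 42.87 hPa.
P_c ≤ 1009 − 42.87 = 966.13, so the highest integer P_c is 966 hPa.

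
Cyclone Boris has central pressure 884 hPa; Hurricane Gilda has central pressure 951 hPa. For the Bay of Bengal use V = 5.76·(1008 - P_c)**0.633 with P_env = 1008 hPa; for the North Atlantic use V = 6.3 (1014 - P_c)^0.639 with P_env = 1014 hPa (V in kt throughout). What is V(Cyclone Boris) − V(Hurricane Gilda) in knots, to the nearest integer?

Cyclone Boris: ΔP = 124; V ≈ 5.76 × 124^0.633 ≈ 121.78 kt.
Hurricane Gilda: ΔP = 63; V ≈ 6.3 × 63^0.639 ≈ 88.94 kt.
Difference ≈ 121.78 − 88.94 = 32.84 → 33 kt.

33 kt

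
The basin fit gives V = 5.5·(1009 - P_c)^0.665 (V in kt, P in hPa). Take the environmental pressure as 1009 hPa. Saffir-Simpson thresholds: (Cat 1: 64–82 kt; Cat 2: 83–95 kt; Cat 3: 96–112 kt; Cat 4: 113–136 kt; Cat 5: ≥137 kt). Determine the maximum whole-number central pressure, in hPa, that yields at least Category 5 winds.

Category 5 begins at V = 137 kt.
Required ΔP = (137/5.5)^(1/0.665) = 24.909^1.504 ≈ 125.83 hPa.
P_c ≤ 1009 − 125.83 = 883.17, so the highest integer P_c is 883 hPa.

883 hPa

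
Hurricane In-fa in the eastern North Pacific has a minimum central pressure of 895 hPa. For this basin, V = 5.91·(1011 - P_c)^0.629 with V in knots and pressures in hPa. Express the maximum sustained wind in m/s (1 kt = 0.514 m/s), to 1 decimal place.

60.4 m/s

ΔP = 1011 − 895 = 116 hPa.
V ≈ 5.91 × 116^0.629 = 5.91 × 19.886 ≈ 117.525 kt.
117.525 × 0.514 ≈ 60.41 m/s → 60.4 m/s.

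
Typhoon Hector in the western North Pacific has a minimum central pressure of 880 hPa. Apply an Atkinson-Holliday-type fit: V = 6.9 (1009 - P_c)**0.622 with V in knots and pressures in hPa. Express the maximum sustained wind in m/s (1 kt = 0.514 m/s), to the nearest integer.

73 m/s

ΔP = 1009 − 880 = 129 hPa.
V ≈ 6.9 × 129^0.622 = 6.9 × 20.549 ≈ 141.787 kt.
141.787 × 0.514 ≈ 72.88 m/s → 73 m/s.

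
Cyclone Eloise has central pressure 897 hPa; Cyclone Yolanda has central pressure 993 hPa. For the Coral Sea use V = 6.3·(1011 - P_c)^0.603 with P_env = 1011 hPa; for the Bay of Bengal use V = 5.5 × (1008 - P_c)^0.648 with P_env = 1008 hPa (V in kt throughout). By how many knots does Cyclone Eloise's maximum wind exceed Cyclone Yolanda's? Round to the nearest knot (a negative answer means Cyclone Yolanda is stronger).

78 kt

Cyclone Eloise: ΔP = 114; V ≈ 6.3 × 114^0.603 ≈ 109.56 kt.
Cyclone Yolanda: ΔP = 15; V ≈ 5.5 × 15^0.648 ≈ 31.80 kt.
Difference ≈ 109.56 − 31.80 = 77.76 → 78 kt.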